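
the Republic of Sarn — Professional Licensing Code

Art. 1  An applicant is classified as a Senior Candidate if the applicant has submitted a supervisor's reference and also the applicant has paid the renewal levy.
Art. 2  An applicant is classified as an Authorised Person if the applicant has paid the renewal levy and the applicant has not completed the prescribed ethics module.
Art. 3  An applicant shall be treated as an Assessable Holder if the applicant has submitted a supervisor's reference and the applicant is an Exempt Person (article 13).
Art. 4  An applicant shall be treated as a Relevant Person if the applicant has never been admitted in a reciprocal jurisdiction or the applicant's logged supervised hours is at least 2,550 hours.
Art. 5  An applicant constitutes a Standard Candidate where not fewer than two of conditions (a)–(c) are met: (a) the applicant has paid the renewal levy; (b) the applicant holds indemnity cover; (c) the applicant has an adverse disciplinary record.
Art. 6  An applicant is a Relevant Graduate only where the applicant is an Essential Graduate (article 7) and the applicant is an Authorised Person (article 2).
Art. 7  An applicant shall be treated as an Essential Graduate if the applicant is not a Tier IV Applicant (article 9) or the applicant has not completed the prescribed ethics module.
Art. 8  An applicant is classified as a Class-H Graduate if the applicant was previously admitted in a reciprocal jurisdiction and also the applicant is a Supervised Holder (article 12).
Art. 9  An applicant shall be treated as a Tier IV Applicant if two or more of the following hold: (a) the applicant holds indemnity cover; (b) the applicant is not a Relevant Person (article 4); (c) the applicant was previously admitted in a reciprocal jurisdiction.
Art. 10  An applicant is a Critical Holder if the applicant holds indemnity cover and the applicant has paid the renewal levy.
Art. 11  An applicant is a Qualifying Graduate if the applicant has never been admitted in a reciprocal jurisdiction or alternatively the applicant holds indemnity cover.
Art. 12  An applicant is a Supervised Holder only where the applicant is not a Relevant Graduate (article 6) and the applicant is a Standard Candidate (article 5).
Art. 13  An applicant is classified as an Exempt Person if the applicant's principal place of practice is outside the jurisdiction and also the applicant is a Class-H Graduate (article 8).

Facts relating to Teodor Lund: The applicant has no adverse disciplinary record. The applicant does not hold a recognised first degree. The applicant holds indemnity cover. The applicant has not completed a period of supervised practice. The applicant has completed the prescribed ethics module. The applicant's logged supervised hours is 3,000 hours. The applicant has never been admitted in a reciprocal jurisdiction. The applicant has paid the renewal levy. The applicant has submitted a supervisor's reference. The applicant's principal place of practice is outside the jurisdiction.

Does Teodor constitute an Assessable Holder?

No

article 4 — Relevant Person: [the applicant has never been admitted in a reciprocal jurisdiction? yes] OR [applicant's logged supervised hours: 3,000 hours ≥ 2,550 hours? yes] → satisfied.
article 9 — Tier IV Applicant: the applicant holds indemnity cover? yes; not a Relevant Person (article 4)? no; the applicant was previously admitted in a reciprocal jurisdiction? no — 1 of 3 hold (need ≥2) → not satisfied.
article 7 — Essential Graduate: [not a Tier IV Applicant (article 9)? yes] OR [the applicant has not completed the prescribed ethics module? no] → satisfied.
article 2 — Authorised Person: [the applicant has paid the renewal levy? yes] AND [the applicant has not completed the prescribed ethics module? no] → not satisfied.
article 6 — Relevant Graduate: [Essential Graduate (article 7)? yes] AND [Authorised Person (article 2)? no] → not satisfied.
article 5 — Standard Candidate: the applicant has paid the renewal levy? yes; the applicant holds indemnity cover? yes; the applicant has an adverse disciplinary record? no — 2 of 3 hold (need ≥2) → satisfied.
article 12 — Supervised Holder: [not a Relevant Graduate (article 6)? yes] AND [Standard Candidate (article 5)? yes] → satisfied.
article 8 — Class-H Graduate: [the applicant was previously admitted in a reciprocal jurisdiction? no] AND [Supervised Holder (article 12)? yes] → not satisfied.
article 13 — Exempt Person: [the applicant's principal place of practice is outside the jurisdiction? yes] AND [Class-H Graduate (article 8)? no] → not satisfied.
article 3 — Assessable Holder: [the applicant has submitted a supervisor's reference? yes] AND [Exempt Person (article 13)? no] → not satisfied.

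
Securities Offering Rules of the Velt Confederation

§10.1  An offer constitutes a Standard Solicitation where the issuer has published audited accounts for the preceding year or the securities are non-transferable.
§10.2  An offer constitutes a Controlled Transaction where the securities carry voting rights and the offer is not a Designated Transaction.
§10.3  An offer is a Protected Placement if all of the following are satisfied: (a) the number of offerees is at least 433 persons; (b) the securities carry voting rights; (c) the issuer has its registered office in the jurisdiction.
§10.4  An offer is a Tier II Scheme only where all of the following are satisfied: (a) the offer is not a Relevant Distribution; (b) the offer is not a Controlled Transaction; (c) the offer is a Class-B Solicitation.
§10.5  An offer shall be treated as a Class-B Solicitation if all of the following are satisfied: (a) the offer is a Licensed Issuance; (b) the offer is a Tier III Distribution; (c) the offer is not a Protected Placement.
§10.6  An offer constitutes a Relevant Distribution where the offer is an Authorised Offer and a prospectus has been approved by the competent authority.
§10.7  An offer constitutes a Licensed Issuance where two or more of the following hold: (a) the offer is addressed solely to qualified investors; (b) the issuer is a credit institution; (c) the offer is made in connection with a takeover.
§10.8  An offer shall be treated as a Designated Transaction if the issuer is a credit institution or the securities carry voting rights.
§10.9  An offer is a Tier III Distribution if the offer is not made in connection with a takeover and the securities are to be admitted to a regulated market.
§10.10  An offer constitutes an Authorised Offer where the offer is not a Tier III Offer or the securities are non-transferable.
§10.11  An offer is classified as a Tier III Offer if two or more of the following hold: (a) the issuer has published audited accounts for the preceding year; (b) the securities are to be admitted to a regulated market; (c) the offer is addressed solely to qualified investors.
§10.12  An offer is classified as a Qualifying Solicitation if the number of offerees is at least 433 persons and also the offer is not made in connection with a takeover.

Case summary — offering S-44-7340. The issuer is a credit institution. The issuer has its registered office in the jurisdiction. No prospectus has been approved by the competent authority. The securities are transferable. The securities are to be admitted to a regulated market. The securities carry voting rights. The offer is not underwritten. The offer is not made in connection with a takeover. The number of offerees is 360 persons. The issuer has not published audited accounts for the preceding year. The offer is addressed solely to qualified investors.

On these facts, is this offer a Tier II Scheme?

§10.11 — Tier III Offer: the issuer has published audited accounts for the preceding year? no; the securities are to be admitted to a regulated market? yes; the offer is addressed solely to qualified investors? yes — 2 of 3 hold (need ≥2) → satisfied.
§10.10 — Authorised Offer: [not a Tier III Offer (§10.11)? no] OR [the securities are non-transferable? no] → not satisfied.
§10.6 — Relevant Distribution: [Authorised Offer (§10.10)? no] AND [a prospectus has been approved by the competent authority? no] → not satisfied.
§10.8 — Designated Transaction: [the issuer is a credit institution? yes] OR [the securities carry voting rights? yes] → satisfied.
§10.2 — Controlled Transaction: [the securities carry voting rights? yes] AND [not a Designated Transaction (§10.8)? no] → not satisfied.
§10.7 — Licensed Issuance: the offer is addressed solely to qualified investors? yes; the issuer is a credit institution? yes; the offer is made in connection with a takeover? no — 2 of 3 hold (need ≥2) → satisfied.
§10.9 — Tier III Distribution: [the offer is not made in connection with a takeover? yes] AND [the securities are to be admitted to a regulated market? yes] → satisfied.
§10.3 — Protected Placement: [number of offerees: 360 persons ≥ 433 persons? no] AND [the securities carry voting rights? yes] AND [the issuer has its registered office in the jurisdiction? yes] → not satisfied.
§10.5 — Class-B Solicitation: [Licensed Issuance (§10.7)? yes] AND [Tier III Distribution (§10.9)? yes] AND [not a Protected Placement (§10.3)? yes] → satisfied.
§10.4 — Tier II Scheme: [not a Relevant Distribution (§10.6)? yes] AND [not a Controlled Transaction (§10.2)? yes] AND [Class-B Solicitation (§10.5)? yes] → satisfied.

Yes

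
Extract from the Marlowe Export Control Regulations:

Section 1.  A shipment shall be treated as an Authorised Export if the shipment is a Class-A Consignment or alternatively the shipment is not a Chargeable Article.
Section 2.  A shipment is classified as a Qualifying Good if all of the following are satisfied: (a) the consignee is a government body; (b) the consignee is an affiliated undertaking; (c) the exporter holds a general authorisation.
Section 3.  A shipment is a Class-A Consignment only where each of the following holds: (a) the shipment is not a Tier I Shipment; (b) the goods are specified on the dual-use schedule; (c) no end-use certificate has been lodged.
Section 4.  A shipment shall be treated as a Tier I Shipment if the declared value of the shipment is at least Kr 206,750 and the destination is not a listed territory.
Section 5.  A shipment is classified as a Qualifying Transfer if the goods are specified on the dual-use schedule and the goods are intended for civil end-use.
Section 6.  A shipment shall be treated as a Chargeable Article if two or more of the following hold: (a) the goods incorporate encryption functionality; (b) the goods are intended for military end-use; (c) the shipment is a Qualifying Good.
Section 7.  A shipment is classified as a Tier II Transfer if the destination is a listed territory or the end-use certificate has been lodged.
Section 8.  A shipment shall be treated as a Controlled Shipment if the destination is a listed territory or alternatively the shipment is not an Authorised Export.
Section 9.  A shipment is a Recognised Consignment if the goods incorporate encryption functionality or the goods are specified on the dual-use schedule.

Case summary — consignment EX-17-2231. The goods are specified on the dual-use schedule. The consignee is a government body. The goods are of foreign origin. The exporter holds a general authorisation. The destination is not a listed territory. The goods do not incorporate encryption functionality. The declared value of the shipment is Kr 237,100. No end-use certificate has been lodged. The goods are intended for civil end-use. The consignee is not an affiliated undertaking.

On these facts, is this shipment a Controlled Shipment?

No

section 4 — Tier I Shipment: [declared value of the shipment: Kr 237,100 ≥ Kr 206,750? yes] AND [the destination is not a listed territory? yes] → satisfied.
section 3 — Class-A Consignment: [not a Tier I Shipment (section 4)? no] AND [the goods are specified on the dual-use schedule? yes] AND [no end-use certificate has been lodged? yes] → not satisfied.
section 2 — Qualifying Good: [the consignee is a government body? yes] AND [the consignee is an affiliated undertaking? no] AND [the exporter holds a general authorisation? yes] → not satisfied.
section 6 — Chargeable Article: the goods incorporate encryption functionality? no; the goods are intended for military end-use? no; Qualifying Good (section 2)? no — 0 of 3 hold (need ≥2) → not satisfied.
section 1 — Authorised Export: [Class-A Consignment (section 3)? no] OR [not a Chargeable Article (section 6)? yes] → satisfied.
section 8 — Controlled Shipment: [the destination is a listed territory? no] OR [not an Authorised Export (section 1)? no] → not satisfied.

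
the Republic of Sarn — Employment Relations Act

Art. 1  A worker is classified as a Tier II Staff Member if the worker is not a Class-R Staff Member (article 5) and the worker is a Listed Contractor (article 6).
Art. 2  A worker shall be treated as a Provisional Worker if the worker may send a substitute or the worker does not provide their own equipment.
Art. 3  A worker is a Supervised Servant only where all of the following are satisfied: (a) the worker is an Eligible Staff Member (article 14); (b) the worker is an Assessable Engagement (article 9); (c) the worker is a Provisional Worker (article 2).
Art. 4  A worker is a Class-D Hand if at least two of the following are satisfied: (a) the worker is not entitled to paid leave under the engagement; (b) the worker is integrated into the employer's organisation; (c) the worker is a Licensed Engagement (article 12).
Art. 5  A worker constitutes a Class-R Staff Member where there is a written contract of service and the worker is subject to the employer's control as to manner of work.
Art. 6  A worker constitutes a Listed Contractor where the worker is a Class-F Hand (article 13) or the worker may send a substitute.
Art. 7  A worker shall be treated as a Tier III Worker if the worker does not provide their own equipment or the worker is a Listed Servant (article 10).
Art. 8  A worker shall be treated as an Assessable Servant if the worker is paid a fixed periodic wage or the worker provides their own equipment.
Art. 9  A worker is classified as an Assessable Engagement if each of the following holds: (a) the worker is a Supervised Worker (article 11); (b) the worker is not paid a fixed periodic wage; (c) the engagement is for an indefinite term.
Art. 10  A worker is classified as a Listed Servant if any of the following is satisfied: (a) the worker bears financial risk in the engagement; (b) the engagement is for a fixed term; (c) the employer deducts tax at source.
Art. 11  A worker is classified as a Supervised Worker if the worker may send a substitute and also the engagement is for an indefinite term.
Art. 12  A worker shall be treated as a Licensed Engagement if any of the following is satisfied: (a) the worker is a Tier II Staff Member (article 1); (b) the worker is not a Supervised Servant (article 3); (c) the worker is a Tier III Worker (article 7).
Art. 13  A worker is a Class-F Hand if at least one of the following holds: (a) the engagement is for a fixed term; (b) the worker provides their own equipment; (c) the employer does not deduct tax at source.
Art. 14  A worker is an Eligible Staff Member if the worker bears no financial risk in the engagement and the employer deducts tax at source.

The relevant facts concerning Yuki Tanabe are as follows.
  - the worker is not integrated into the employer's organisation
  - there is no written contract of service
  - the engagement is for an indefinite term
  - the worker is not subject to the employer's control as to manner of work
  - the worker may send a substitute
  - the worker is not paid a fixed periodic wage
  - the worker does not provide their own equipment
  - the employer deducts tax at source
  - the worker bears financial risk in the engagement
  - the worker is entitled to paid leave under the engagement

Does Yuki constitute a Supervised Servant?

No

Under article 14: the worker bears no financial risk in the engagement? no; and the employer deducts tax at source? yes. So the worker is not an Eligible Staff Member.
Under article 11: the worker may send a substitute? yes; and the engagement is for an indefinite term? yes. So the worker is a Supervised Worker.
Under article 9: Supervised Worker (article 11)? yes; and the worker is not paid a fixed periodic wage? yes; and the engagement is for an indefinite term? yes. So the worker is an Assessable Engagement.
Under article 2: the worker may send a substitute? yes; or the worker does not provide their own equipment? yes. So the worker is a Provisional Worker.
Under article 3: Eligible Staff Member (article 14)? no; and Assessable Engagement (article 9)? yes; and Provisional Worker (article 2)? yes. So the worker is not a Supervised Servant.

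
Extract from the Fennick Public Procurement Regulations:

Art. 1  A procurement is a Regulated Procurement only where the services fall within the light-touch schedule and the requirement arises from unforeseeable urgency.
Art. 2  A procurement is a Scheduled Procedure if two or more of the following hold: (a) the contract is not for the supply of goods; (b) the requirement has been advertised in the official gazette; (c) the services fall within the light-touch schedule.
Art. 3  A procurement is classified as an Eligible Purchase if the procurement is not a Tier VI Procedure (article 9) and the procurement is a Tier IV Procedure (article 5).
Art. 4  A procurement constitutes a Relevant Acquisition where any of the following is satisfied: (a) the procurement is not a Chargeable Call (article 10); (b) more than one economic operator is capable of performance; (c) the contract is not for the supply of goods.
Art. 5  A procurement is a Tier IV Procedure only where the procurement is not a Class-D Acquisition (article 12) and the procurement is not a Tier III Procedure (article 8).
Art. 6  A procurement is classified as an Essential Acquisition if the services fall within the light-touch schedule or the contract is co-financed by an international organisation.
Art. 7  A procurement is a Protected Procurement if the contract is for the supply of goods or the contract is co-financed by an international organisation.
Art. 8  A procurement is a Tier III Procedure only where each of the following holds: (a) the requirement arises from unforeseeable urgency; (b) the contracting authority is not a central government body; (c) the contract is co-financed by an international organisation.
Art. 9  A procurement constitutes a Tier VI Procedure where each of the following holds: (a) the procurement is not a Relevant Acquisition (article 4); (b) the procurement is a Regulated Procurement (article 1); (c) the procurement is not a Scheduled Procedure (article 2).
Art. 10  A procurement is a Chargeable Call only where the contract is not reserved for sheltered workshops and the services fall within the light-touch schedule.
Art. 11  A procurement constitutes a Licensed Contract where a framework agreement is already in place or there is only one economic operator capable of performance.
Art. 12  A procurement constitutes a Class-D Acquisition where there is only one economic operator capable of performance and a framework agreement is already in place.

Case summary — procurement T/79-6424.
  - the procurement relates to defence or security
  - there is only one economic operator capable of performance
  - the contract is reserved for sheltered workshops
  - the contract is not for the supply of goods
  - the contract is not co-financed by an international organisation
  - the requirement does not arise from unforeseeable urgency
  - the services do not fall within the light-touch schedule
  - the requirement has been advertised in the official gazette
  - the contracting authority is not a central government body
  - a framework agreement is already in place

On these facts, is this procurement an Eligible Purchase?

No

Under article 10: the contract is not reserved for sheltered workshops? no; and the services fall within the light-touch schedule? no. So the procurement is not a Chargeable Call.
Under article 4: not a Chargeable Call (article 10)? yes; or more than one economic operator is capable of performance? no; or the contract is not for the supply of goods? yes. So the procurement is a Relevant Acquisition.
Under article 1: the services fall within the light-touch schedule? no; and the requirement arises from unforeseeable urgency? no. So the procurement is not a Regulated Procurement.
Under article 2: the contract is not for the supply of goods? yes; the requirement has been advertised in the official gazette? yes; the services fall within the light-touch schedule? no — 2 of 3 hold (need ≥2) → satisfied.
Under article 9: not a Relevant Acquisition (article 4)? no; and Regulated Procurement (article 1)? no; and not a Scheduled Procedure (article 2)? no. So the procurement is not a Tier VI Procedure.
Under article 12: there is only one economic operator capable of performance? yes; and a framework agreement is already in place? yes. So the procurement is a Class-D Acquisition.
Under article 8: the requirement arises from unforeseeable urgency? no; and the contracting authority is not a central government body? yes; and the contract is co-financed by an international organisation? no. So the procurement is not a Tier III Procedure.
Under article 5: not a Class-D Acquisition (article 12)? no; and not a Tier III Procedure (article 8)? yes. So the procurement is not a Tier IV Procedure.
Under article 3: not a Tier VI Procedure (article 9)? yes; and Tier IV Procedure (article 5)? no. So the procurement is not an Eligible Purchase.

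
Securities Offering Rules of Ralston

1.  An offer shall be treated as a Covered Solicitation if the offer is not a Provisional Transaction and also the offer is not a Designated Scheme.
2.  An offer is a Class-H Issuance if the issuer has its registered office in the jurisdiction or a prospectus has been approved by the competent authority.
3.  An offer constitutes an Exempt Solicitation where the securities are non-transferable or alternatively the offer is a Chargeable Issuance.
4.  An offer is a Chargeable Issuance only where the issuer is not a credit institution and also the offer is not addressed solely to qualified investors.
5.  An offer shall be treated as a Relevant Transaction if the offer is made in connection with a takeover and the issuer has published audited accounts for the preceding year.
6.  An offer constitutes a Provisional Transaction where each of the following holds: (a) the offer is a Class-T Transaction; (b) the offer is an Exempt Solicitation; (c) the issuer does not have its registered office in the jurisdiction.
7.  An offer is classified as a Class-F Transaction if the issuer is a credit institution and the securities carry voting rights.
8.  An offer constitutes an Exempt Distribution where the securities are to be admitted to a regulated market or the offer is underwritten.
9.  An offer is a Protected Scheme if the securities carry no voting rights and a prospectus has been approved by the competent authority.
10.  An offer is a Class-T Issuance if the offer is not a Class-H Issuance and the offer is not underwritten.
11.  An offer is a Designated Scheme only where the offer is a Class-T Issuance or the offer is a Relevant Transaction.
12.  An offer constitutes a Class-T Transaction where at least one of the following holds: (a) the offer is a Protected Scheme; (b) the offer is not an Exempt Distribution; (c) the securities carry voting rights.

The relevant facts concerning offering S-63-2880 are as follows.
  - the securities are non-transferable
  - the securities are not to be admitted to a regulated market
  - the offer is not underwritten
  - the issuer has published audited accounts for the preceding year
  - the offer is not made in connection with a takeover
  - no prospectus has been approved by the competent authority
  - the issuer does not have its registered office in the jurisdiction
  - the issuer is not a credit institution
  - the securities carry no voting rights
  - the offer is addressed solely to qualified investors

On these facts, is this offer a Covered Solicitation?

paragraph 9 — Protected Scheme: [the securities carry no voting rights? yes] AND [a prospectus has been approved by the competent authority? no] → not satisfied.
paragraph 8 — Exempt Distribution: [the securities are to be admitted to a regulated market? no] OR [the offer is underwritten? no] → not satisfied.
paragraph 12 — Class-T Transaction: [Protected Scheme (paragraph 9)? no] OR [not an Exempt Distribution (paragraph 8)? yes] OR [the securities carry voting rights? no] → satisfied.
paragraph 4 — Chargeable Issuance: [the issuer is not a credit institution? yes] AND [the offer is not addressed solely to qualified investors? no] → not satisfied.
paragraph 3 — Exempt Solicitation: [the securities are non-transferable? yes] OR [Chargeable Issuance (paragraph 4)? no] → satisfied.
paragraph 6 — Provisional Transaction: [Class-T Transaction (paragraph 12)? yes] AND [Exempt Solicitation (paragraph 3)? yes] AND [the issuer does not have its registered office in the jurisdiction? yes] → satisfied.
paragraph 2 — Class-H Issuance: [the issuer has its registered office in the jurisdiction? no] OR [a prospectus has been approved by the competent authority? no] → not satisfied.
paragraph 10 — Class-T Issuance: [not a Class-H Issuance (paragraph 2)? yes] AND [the offer is not underwritten? yes] → satisfied.
paragraph 5 — Relevant Transaction: [the offer is made in connection with a takeover? no] AND [the issuer has published audited accounts for the preceding year? yes] → not satisfied.
paragraph 11 — Designated Scheme: [Class-T Issuance (paragraph 10)? yes] OR [Relevant Transaction (paragraph 5)? no] → satisfied.
paragraph 1 — Covered Solicitation: [not a Provisional Transaction (paragraph 6)? no] AND [not a Designated Scheme (paragraph 11)? no] → not satisfied.

No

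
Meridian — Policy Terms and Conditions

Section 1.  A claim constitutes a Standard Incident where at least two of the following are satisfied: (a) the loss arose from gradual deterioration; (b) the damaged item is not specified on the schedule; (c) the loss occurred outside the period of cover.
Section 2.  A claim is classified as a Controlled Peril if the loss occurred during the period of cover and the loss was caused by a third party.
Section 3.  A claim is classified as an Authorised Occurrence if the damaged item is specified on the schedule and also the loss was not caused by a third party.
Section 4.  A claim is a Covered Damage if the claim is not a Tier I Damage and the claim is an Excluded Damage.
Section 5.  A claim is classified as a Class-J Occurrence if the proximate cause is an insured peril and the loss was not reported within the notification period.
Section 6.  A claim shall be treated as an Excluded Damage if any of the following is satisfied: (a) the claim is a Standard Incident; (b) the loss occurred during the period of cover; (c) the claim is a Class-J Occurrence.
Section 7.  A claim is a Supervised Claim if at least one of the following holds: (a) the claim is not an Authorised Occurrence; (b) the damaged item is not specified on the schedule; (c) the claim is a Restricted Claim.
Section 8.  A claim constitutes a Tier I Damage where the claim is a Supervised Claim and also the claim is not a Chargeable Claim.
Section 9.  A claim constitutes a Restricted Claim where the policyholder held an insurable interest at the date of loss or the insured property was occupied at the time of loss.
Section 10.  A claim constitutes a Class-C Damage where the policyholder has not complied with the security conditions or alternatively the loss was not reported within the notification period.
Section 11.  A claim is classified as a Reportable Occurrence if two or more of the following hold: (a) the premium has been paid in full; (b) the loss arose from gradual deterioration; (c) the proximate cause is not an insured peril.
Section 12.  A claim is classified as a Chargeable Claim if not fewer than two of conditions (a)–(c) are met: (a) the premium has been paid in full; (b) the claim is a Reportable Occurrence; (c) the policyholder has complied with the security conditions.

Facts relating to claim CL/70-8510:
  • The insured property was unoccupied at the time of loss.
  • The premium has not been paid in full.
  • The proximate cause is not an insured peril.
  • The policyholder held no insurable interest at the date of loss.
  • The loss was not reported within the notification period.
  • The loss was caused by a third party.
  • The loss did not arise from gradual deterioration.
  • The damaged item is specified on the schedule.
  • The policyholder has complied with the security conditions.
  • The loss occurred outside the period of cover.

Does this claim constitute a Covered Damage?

section 3 — Authorised Occurrence: [the damaged item is specified on the schedule? yes] AND [the loss was not caused by a third party? no] → not satisfied.
section 9 — Restricted Claim: [the policyholder held an insurable interest at the date of loss? no] OR [the insured property was occupied at the time of loss? no] → not satisfied.
section 7 — Supervised Claim: [not an Authorised Occurrence (section 3)? yes] OR [the damaged item is not specified on the schedule? no] OR [Restricted Claim (section 9)? no] → satisfied.
section 11 — Reportable Occurrence: the premium has been paid in full? no; the loss arose from gradual deterioration? no; the proximate cause is not an insured peril? yes — 1 of 3 hold (need ≥2) → not satisfied.
section 12 — Chargeable Claim: the premium has been paid in full? no; Reportable Occurrence (section 11)? no; the policyholder has complied with the security conditions? yes — 1 of 3 hold (need ≥2) → not satisfied.
section 8 — Tier I Damage: [Supervised Claim (section 7)? yes] AND [not a Chargeable Claim (section 12)? yes] → satisfied.
section 1 — Standard Incident: the loss arose from gradual deterioration? no; the damaged item is not specified on the schedule? no; the loss occurred outside the period of cover? yes — 1 of 3 hold (need ≥2) → not satisfied.
section 5 — Class-J Occurrence: [the proximate cause is an insured peril? no] AND [the loss was not reported within the notification period? yes] → not satisfied.
section 6 — Excluded Damage: [Standard Incident (section 1)? no] OR [the loss occurred during the period of cover? no] OR [Class-J Occurrence (section 5)? no] → not satisfied.
section 4 — Covered Damage: [not a Tier I Damage (section 8)? no] AND [Excluded Damage (section 6)? no] → not satisfied.

No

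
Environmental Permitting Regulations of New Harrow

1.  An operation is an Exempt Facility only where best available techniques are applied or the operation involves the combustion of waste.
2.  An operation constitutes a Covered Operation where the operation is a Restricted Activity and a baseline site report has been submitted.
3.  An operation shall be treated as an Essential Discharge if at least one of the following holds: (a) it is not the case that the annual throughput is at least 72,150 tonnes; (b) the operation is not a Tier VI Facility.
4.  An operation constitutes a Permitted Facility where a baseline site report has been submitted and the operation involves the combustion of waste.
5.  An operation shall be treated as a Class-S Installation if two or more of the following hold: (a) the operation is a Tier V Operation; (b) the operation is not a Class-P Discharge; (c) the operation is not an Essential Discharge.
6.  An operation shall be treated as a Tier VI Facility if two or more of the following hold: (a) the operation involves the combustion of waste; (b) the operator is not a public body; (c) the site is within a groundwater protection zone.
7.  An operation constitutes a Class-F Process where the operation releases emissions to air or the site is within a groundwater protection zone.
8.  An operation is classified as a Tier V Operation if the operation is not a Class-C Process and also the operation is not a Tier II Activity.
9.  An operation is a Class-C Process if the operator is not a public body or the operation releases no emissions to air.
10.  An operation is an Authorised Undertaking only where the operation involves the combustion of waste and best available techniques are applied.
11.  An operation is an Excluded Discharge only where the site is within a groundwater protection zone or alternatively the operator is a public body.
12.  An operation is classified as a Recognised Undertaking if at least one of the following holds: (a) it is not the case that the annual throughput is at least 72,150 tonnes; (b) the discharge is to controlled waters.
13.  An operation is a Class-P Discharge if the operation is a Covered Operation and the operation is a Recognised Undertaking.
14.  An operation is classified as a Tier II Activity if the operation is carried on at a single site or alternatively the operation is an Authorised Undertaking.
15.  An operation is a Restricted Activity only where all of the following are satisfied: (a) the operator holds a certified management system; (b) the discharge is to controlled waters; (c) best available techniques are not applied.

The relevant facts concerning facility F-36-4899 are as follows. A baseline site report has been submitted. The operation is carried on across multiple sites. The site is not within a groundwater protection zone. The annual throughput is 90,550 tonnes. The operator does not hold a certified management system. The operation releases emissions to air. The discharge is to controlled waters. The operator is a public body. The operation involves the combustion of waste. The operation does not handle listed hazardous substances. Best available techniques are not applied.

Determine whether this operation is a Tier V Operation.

paragraph 9 — Class-C Process: [the operator is not a public body? no] OR [the operation releases no emissions to air? no] → not satisfied.
paragraph 10 — Authorised Undertaking: [the operation involves the combustion of waste? yes] AND [best available techniques are applied? no] → not satisfied.
paragraph 14 — Tier II Activity: [the operation is carried on at a single site? no] OR [Authorised Undertaking (paragraph 10)? no] → not satisfied.
paragraph 8 — Tier V Operation: [not a Class-C Process (paragraph 9)? yes] AND [not a Tier II Activity (paragraph 14)? yes] → satisfied.

Yes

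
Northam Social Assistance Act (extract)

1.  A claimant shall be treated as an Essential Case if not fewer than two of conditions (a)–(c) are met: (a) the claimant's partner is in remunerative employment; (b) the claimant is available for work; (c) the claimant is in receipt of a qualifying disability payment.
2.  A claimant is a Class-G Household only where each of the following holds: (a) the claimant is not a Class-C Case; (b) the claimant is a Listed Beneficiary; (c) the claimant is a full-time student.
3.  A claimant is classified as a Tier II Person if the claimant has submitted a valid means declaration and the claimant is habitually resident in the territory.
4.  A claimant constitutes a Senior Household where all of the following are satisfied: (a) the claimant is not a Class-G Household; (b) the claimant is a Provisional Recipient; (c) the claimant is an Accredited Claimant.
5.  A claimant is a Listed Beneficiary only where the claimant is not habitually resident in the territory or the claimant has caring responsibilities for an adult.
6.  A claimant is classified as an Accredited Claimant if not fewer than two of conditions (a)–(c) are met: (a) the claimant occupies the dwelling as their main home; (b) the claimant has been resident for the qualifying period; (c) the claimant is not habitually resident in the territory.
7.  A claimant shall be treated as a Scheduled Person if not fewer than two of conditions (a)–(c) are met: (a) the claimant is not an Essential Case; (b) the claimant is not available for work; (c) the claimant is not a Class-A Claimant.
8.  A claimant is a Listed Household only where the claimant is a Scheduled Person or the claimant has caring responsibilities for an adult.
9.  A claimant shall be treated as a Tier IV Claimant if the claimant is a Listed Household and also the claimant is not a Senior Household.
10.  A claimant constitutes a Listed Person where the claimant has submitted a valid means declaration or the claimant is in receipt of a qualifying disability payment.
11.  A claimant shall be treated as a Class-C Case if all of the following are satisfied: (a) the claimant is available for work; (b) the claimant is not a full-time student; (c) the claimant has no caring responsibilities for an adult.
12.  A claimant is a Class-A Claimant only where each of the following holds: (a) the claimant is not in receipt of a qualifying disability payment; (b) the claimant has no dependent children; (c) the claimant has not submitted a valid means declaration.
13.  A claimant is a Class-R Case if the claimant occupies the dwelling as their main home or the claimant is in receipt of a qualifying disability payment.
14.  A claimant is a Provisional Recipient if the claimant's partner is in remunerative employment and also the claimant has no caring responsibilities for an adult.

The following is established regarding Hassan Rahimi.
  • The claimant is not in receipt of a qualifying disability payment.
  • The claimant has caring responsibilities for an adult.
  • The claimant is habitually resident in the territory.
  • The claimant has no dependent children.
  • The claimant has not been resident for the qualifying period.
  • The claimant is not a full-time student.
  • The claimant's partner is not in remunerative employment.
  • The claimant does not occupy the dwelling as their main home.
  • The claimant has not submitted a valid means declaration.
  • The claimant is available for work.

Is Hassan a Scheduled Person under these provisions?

No

paragraph 1 — Essential Case: the claimant's partner is in remunerative employment? no; the claimant is available for work? yes; the claimant is in receipt of a qualifying disability payment? no — 1 of 3 hold (need ≥2) → not satisfied.
paragraph 12 — Class-A Claimant: [the claimant is not in receipt of a qualifying disability payment? yes] AND [the claimant has no dependent children? yes] AND [the claimant has not submitted a valid means declaration? yes] → satisfied.
paragraph 7 — Scheduled Person: not an Essential Case (paragraph 1)? yes; the claimant is not available for work? no; not a Class-A Claimant (paragraph 12)? no — 1 of 3 hold (need ≥2) → not satisfied.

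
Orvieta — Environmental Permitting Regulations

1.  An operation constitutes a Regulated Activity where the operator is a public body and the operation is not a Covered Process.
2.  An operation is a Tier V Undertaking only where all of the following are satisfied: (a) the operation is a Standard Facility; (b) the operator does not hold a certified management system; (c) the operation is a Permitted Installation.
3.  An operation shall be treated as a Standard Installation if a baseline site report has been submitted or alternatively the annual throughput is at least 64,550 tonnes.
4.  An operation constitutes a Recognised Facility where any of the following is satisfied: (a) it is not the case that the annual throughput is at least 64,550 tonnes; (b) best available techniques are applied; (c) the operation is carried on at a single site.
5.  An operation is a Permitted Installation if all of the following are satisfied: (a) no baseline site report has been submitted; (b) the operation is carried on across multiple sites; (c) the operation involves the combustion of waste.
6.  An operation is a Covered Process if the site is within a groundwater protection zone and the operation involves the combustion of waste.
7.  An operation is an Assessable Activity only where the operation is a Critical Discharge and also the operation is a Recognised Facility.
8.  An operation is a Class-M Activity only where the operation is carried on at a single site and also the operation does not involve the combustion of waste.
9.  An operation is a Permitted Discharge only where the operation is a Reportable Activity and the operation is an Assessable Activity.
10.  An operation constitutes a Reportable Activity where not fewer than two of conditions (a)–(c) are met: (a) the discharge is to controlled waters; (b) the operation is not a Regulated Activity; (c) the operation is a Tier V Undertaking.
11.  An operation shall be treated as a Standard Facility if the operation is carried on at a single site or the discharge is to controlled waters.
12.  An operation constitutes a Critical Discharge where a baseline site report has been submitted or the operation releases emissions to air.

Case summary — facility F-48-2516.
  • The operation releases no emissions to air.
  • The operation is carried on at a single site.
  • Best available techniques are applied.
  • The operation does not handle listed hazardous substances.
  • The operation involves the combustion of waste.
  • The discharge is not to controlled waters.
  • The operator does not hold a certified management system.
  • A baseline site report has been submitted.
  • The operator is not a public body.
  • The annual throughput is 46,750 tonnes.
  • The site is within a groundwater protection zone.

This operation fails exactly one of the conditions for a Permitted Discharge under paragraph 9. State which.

paragraph 6 — Covered Process: [the site is within a groundwater protection zone? yes] AND [the operation involves the combustion of waste? yes] → satisfied.
paragraph 1 — Regulated Activity: [the operator is a public body? no] AND [not a Covered Process (paragraph 6)? no] → not satisfied.
paragraph 11 — Standard Facility: [the operation is carried on at a single site? yes] OR [the discharge is to controlled waters? no] → satisfied.
paragraph 5 — Permitted Installation: [no baseline site report has been submitted? no] AND [the operation is carried on across multiple sites? no] AND [the operation involves the combustion of waste? yes] → not satisfied.
paragraph 2 — Tier V Undertaking: [Standard Facility (paragraph 11)? yes] AND [the operator does not hold a certified management system? yes] AND [Permitted Installation (paragraph 5)? no] → not satisfied.
paragraph 10 — Reportable Activity: the discharge is to controlled waters? no; not a Regulated Activity (paragraph 1)? yes; Tier V Undertaking (paragraph 2)? no — 1 of 3 hold (need ≥2) → not satisfied.
paragraph 12 — Critical Discharge: [a baseline site report has been submitted? yes] OR [the operation releases emissions to air? no] → satisfied.
paragraph 4 — Recognised Facility: [annual throughput: 46,750 tonnes ≥ 64,550 tonnes? no, so negated condition yes] OR [best available techniques are applied? yes] OR [the operation is carried on at a single site? yes] → satisfied.
paragraph 7 — Assessable Activity: [Critical Discharge (paragraph 12)? yes] AND [Recognised Facility (paragraph 4)? yes] → satisfied.
paragraph 9 — Permitted Discharge: [Reportable Activity (paragraph 10)? no] AND [Assessable Activity (paragraph 7)? yes] → not satisfied.

Reportable Activity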